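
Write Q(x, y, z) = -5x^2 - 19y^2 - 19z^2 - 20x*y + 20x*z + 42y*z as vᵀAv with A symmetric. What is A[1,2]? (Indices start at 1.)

The coefficient of x·y in Q is -20. For a symmetric A this equals A[1,2] + A[2,1] = 2·A[1,2].
So A[1,2] = -20/2 = -10.

-10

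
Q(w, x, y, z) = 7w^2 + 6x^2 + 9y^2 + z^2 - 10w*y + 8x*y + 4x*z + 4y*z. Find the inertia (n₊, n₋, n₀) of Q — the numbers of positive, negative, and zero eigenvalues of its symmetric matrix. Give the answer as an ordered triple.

(4, 0, 0)

The associated matrix is A = [[7, 0, -5, 0], [0, 6, 4, 2], [-5, 4, 9, 2], [0, 2, 2, 1]].
Applying the same elementary operations to the rows and columns of A produces a congruent diagonal matrix with entries 7, 6, 58/21, 5/29.
So there are 4 positive pivots.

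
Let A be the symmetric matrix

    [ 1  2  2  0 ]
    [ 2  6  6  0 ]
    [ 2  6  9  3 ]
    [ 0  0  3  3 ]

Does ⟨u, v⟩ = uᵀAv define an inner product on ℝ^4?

Symmetric row and column elimination reduces A to a congruent diagonal form with pivots 1, 2, 3, 0.
That gives 3 positive, 1 zero pivots.
Hence Q is positive semidefinite.
⟨·,·⟩ is an inner product exactly when A is positive definite.

no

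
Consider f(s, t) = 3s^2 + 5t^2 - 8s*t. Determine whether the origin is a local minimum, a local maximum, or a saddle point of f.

saddle point

The Hessian at the origin is H = [[6, -8], [-8, 10]].
det H = 6·10 − (-8)² = -4 < 0, so H is indefinite.
Therefore the origin is a saddle point.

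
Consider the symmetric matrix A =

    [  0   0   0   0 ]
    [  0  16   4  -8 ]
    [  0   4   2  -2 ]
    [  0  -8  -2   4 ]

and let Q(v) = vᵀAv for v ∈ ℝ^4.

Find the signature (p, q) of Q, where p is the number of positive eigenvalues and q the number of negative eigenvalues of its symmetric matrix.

Applying the same elementary operations to the rows and columns of A produces a congruent diagonal matrix with entries 0, 16, 1, 0.
So there are 2 positive, 2 zero pivots.

(2, 0)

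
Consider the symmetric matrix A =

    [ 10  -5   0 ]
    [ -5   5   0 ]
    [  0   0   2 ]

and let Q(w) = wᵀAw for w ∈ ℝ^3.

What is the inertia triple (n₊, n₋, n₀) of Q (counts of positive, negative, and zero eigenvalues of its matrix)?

An LDLᵀ factorisation of A has diagonal entries 10, 5/2, 2.
Counting signs: 3 positive.

(3, 0, 0)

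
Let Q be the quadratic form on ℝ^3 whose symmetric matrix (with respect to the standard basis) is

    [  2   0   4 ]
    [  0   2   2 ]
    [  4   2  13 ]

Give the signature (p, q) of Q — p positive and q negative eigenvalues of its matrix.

Applying the same elementary operations to the rows and columns of A produces a congruent diagonal matrix with entries 2, 2, 3.
So there are 3 positive pivots.

(3, 0)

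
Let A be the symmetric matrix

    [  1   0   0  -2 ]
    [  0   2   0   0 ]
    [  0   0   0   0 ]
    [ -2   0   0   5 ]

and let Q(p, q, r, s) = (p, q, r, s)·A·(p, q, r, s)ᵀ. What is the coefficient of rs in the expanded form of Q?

The coefficient of rs is A[3,4] + A[4,3] = 2·0 = 0.

0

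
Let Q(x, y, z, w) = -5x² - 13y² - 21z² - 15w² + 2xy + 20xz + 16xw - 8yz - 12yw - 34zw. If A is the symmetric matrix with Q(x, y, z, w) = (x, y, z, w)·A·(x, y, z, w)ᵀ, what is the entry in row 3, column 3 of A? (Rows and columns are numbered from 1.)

The coefficient of z² in Q is -21, and that is exactly A[3,3].

-21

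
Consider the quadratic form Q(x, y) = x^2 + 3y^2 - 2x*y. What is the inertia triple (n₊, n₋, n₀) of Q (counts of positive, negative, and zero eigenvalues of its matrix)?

(2, 0, 0)

The associated matrix is A = [[1, -1], [-1, 3]].
An LDLᵀ factorisation of A has diagonal entries 1, 2.
Counting signs: 2 positive.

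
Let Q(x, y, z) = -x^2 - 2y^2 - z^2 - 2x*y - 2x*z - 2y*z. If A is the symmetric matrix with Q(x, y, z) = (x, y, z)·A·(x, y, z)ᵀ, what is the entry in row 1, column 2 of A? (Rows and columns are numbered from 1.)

The coefficient of x·y in Q is -2. For a symmetric A this equals A[1,2] + A[2,1] = 2·A[1,2].
So A[1,2] = -2/2 = -1.

-1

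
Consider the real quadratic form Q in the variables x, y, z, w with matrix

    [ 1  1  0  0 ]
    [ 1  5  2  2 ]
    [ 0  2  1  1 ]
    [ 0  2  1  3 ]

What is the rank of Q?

3

Symmetric row and column elimination reduces A to a congruent diagonal form with pivots 1, 4, 0, 2.
So there are 3 positive, 1 zero pivots.
The rank is the number of nonzero pivots: 3.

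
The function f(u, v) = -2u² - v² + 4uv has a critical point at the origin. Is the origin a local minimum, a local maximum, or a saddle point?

saddle point

The Hessian at the origin is H = [[-4, 4], [4, -2]].
det H = -4·-2 − (4)² = -8 < 0, so H is indefinite.
Therefore the origin is a saddle point.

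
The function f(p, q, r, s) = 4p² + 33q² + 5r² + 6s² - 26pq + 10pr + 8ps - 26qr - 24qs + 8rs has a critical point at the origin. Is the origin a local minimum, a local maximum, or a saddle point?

saddle point

The Hessian at the origin is H = [[8, -26, 10, 8], [-26, 66, -26, -24], [10, -26, 10, 8], [8, -24, 8, 12]].
Symmetric row and column elimination reduces H to a congruent diagonal form with pivots 8, -37/2, -8/37, 12.
Counting signs: 2 positive, 2 negative.
H is indefinite, so the origin is a saddle point.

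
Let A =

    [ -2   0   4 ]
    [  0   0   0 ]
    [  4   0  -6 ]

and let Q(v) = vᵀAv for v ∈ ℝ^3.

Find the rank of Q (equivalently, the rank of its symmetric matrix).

2

Symmetric row and column elimination reduces A to a congruent diagonal form with pivots -2, 0, 2.
That gives 1 positive, 1 negative, 1 zero pivots.
The rank is the number of nonzero pivots: 2.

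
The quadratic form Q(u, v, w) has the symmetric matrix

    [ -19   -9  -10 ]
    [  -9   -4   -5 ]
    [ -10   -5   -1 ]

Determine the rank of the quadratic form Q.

3

Congruent diagonalization of A (simultaneous row and column reduction) yields pivots -19, 5/19, 4.
That gives 2 positive, 1 negative pivots.
The rank is the number of nonzero pivots: 3.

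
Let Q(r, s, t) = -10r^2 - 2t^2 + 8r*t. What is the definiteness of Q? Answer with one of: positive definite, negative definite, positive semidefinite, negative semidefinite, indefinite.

negative semidefinite

Write A = [[-10, 0, 4], [0, 0, 0], [4, 0, -2]].
Applying the same elementary operations to the rows and columns of A produces a congruent diagonal matrix with entries -10, 0, -2/5.
So there are 2 negative, 1 zero pivots.
Hence Q is negative semidefinite.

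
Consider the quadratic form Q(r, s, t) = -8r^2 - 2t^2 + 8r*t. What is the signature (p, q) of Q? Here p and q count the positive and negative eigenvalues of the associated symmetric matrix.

(0, 1)

The symmetric matrix is A = [[-8, 0, 4], [0, 0, 0], [4, 0, -2]].
Congruent diagonalization of A (simultaneous row and column reduction) yields pivots -8, 0, 0.
That gives 1 negative, 2 zero pivots.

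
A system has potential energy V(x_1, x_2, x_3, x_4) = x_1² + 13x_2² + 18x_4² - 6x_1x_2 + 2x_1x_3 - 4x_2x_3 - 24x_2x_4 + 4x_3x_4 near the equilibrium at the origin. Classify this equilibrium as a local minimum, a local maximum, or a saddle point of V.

saddle point

The Hessian at the origin is H = [[2, -6, 2, 0], [-6, 26, -4, -24], [2, -4, 0, 4], [0, -24, 4, 36]].
Applying the same elementary operations to the rows and columns of H produces a congruent diagonal matrix with entries 2, 8, -5/2, 4.
Counting signs: 3 positive, 1 negative.
H is indefinite, so the origin is a saddle point.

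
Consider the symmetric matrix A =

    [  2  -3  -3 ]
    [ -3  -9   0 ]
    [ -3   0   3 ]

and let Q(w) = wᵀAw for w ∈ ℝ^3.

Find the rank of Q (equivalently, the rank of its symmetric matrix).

Congruent diagonalization of A (simultaneous row and column reduction) yields pivots 2, -27/2, 0.
That gives 1 positive, 1 negative, 1 zero pivots.
The rank is the number of nonzero pivots: 2.

2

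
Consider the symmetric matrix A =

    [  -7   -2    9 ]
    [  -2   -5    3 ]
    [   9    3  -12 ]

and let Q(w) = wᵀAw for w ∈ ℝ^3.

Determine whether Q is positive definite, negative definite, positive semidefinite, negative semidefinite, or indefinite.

Applying the same elementary operations to the rows and columns of A produces a congruent diagonal matrix with entries -7, -31/7, -12/31.
Counting signs: 3 negative.
Hence Q is negative definite.

negative definite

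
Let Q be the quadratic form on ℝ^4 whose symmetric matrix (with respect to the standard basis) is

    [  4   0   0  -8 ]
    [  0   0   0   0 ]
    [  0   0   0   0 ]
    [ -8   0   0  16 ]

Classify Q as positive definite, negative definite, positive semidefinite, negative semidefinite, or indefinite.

Applying the same elementary operations to the rows and columns of A produces a congruent diagonal matrix with entries 4, 0, 0, 0.
So there are 1 positive, 3 zero pivots.
Hence Q is positive semidefinite.

positive semidefinite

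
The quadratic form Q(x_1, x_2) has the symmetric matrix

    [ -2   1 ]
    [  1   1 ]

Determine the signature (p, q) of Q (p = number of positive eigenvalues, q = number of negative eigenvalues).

(1, 1)

Congruent diagonalization of A (simultaneous row and column reduction) yields pivots -2, 3/2.
So there are 1 positive, 1 negative pivots.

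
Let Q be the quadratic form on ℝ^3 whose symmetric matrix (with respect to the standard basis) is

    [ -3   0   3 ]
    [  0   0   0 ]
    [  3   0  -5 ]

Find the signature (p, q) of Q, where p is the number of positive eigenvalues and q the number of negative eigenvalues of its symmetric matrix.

(0, 2)

Applying the same elementary operations to the rows and columns of A produces a congruent diagonal matrix with entries -3, 0, -2.
Counting signs: 2 negative, 1 zero.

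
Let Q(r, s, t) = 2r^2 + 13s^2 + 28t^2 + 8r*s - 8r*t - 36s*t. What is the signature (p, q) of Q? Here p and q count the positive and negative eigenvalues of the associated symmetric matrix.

The symmetric matrix is A = [[2, 4, -4], [4, 13, -18], [-4, -18, 28]].
Symmetric row and column elimination reduces A to a congruent diagonal form with pivots 2, 5, 0.
That gives 2 positive, 1 zero pivots.

(2, 0)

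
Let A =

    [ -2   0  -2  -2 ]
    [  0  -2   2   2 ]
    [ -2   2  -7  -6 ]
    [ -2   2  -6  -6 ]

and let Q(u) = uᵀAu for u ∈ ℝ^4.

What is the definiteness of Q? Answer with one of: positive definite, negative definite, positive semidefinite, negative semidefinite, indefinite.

negative definite

Leading principal minors: Δ_1 = -2, Δ_2 = 4, Δ_3 = -12, Δ_4 = 8.
The signs alternate starting with Δ_1 < 0, so by Sylvester's criterion Q is negative definite.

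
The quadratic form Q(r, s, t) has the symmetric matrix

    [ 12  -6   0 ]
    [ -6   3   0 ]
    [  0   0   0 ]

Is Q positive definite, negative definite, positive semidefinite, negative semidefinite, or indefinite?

Symmetric row and column elimination reduces A to a congruent diagonal form with pivots 12, 0, 0.
Counting signs: 1 positive, 2 zero.
Hence Q is positive semidefinite.

positive semidefinite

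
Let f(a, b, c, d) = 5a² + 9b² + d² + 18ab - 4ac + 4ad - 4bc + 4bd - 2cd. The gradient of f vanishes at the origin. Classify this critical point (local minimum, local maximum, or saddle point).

The Hessian at the origin is H = [[10, 18, -4, 4], [18, 18, -4, 4], [-4, -4, 0, -2], [4, 4, -2, 2]].
An LDLᵀ factorisation of H has diagonal entries 10, -72/5, -8/9, 5/2.
So there are 2 positive, 2 negative pivots.
H is indefinite, so the origin is a saddle point.

saddle point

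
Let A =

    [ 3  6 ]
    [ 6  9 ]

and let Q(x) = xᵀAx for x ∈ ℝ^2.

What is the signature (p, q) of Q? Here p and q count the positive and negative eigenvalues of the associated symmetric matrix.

Congruent diagonalization of A (simultaneous row and column reduction) yields pivots 3, -3.
Counting signs: 1 positive, 1 negative.

(1, 1)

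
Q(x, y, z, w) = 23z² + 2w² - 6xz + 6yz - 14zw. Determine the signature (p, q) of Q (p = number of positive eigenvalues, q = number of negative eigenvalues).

The symmetric matrix is A = [[0, 0, -3, 0], [0, 0, 3, 0], [-3, 3, 23, -7], [0, 0, -7, 2]].
By Sylvester's law of inertia any congruent diagonalization of A has 2 positive, 1 negative and 1 zero entries.

(2, 1)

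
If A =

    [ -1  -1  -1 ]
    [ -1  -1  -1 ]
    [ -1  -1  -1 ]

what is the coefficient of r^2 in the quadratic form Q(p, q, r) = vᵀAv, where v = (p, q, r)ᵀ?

The coefficient of r^2 is the diagonal entry A[3,3] = -1.

-1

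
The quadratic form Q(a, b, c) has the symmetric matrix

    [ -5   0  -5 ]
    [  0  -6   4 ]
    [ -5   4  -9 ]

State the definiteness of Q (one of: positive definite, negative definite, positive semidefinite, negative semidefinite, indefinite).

negative definite

Congruent diagonalization of A (simultaneous row and column reduction) yields pivots -5, -6, -4/3.
So there are 3 negative pivots.
Hence Q is negative definite.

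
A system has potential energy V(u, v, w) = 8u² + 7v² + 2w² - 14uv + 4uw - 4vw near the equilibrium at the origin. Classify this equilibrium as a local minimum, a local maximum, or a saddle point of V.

local minimum

The Hessian at the origin is H = [[16, -14, 4], [-14, 14, -4], [4, -4, 4]].
Row-reducing H symmetrically gives the diagonal entries 16, 7/4, 20/7.
That gives 3 positive pivots.
H is positive definite, so the origin is a strict local minimum.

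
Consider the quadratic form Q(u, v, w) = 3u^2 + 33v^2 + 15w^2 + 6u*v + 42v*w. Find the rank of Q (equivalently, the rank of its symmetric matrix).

3

The symmetric matrix is A = [[3, 3, 0], [3, 33, 21], [0, 21, 15]].
An LDLᵀ factorisation of A has diagonal entries 3, 30, 3/10.
Counting signs: 3 positive.
The rank is the number of nonzero pivots: 3.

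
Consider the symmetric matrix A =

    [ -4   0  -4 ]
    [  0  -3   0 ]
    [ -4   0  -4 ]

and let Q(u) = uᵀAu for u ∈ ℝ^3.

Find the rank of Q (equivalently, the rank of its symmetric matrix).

Symmetric row and column elimination reduces A to a congruent diagonal form with pivots -4, -3, 0.
So there are 2 negative, 1 zero pivots.
The rank is the number of nonzero pivots: 2.

2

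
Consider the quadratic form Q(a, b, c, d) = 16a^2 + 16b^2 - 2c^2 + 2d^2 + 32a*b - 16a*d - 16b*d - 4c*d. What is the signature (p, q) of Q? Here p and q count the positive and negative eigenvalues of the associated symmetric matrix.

(1, 1)

Write A = [[16, 16, 0, -8], [16, 16, 0, -8], [0, 0, -2, -2], [-8, -8, -2, 2]].
Applying the same elementary operations to the rows and columns of A produces a congruent diagonal matrix with entries 16, 0, -2, 0.
Counting signs: 1 positive, 1 negative, 2 zero.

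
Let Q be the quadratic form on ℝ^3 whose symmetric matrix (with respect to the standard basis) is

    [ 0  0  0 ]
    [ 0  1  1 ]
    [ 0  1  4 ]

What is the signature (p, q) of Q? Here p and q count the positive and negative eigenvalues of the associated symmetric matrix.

Row-reducing A symmetrically gives the diagonal entries 0, 1, 3.
So there are 2 positive, 1 zero pivots.

(2, 0)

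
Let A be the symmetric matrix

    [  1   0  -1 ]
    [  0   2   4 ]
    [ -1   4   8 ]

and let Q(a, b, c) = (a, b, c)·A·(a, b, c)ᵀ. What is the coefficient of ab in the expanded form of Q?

0

The coefficient of ab is A[1,2] + A[2,1] = 2·0 = 0.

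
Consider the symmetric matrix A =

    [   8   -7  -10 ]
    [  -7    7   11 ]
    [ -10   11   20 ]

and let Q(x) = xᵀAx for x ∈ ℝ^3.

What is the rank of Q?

3

Symmetric row and column elimination reduces A to a congruent diagonal form with pivots 8, 7/8, 12/7.
Counting signs: 3 positive.
The rank is the number of nonzero pivots: 3.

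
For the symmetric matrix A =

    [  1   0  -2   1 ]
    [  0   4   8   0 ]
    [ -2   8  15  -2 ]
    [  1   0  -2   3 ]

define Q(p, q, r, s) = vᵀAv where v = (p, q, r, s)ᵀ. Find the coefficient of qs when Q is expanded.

0

The coefficient of qs is A[2,4] + A[4,2] = 2·0 = 0.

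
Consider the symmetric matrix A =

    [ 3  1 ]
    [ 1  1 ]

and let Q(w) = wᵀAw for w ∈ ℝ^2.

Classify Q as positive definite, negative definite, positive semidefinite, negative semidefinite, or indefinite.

positive definite

Leading principal minors: Δ_1 = 3, Δ_2 = 2.
All leading principal minors are positive, so by Sylvester's criterion Q is positive definite.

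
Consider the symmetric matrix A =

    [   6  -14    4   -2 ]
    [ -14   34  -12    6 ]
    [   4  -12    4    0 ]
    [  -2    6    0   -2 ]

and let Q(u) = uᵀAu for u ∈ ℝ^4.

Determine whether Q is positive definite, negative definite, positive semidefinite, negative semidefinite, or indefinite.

indefinite

Row-reducing A symmetrically gives the diagonal entries 6, 4/3, -4, 0.
So there are 2 positive, 1 negative, 1 zero pivots.
Hence Q is indefinite.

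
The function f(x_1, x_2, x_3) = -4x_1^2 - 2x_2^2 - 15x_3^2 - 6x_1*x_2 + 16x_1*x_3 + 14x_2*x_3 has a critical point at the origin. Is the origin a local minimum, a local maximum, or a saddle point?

The Hessian at the origin is H = [[-8, -6, 16], [-6, -4, 14], [16, 14, -30]].
Symmetric row and column elimination reduces H to a congruent diagonal form with pivots -8, 1/2, -6.
Counting signs: 1 positive, 2 negative.
H is indefinite, so the origin is a saddle point.

saddle point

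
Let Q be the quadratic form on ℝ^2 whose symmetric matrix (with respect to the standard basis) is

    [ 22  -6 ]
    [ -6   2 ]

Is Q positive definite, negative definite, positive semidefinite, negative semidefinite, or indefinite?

positive definite

For the 2×2 matrix [[22, -6], [-6, 2]]: det = 22·2 − (-6)² = 8, trace = 24.
det > 0 so both eigenvalues share the sign of the trace; trace = 24 > 0 ⇒ both positive.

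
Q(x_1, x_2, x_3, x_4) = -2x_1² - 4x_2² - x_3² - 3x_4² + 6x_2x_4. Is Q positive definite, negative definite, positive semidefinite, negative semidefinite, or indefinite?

negative definite

The symmetric matrix of Q is A = [[-2, 0, 0, 0], [0, -4, 0, 3], [0, 0, -1, 0], [0, 3, 0, -3]].
Leading principal minors: Δ_1 = -2, Δ_2 = 8, Δ_3 = -8, Δ_4 = 6.
The signs alternate starting with Δ_1 < 0, so by Sylvester's criterion Q is negative definite.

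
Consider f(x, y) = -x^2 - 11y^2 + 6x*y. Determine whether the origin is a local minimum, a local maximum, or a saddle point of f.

local maximum

The Hessian at the origin is H = [[-2, 6], [6, -22]].
det H = -2·-22 − (6)² = 8 > 0 and H[1,1] = -2 < 0, so H is negative definite.
Therefore the origin is a local maximum.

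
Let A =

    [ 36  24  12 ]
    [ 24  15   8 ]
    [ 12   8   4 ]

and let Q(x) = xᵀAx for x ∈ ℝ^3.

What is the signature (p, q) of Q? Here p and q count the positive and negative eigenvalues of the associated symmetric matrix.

(1, 1)

Applying the same elementary operations to the rows and columns of A produces a congruent diagonal matrix with entries 36, -1, 0.
That gives 1 positive, 1 negative, 1 zero pivots.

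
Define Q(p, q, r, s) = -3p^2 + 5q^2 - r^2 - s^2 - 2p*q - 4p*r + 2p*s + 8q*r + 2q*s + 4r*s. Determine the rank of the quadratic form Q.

The associated matrix is A = [[-3, -1, -2, 1], [-1, 5, 4, 1], [-2, 4, -1, 2], [1, 1, 2, -1]].
Applying the same elementary operations to the rows and columns of A produces a congruent diagonal matrix with entries -3, 16/3, -15/4, -3/5.
That gives 1 positive, 3 negative pivots.
The rank is the number of nonzero pivots: 4.

4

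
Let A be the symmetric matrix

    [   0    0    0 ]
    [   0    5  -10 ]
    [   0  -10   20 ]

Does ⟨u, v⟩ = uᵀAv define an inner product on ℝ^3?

Congruent diagonalization of A (simultaneous row and column reduction) yields pivots 0, 5, 0.
So there are 1 positive, 2 zero pivots.
Hence Q is positive semidefinite.
⟨·,·⟩ is an inner product exactly when A is positive definite.

no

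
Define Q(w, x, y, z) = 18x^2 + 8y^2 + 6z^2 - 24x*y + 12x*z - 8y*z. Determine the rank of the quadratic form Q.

2

The symmetric matrix is A = [[0, 0, 0, 0], [0, 18, -12, 6], [0, -12, 8, -4], [0, 6, -4, 6]].
Row-reducing A symmetrically gives the diagonal entries 0, 18, 0, 4.
So there are 2 positive, 2 zero pivots.
The rank is the number of nonzero pivots: 2.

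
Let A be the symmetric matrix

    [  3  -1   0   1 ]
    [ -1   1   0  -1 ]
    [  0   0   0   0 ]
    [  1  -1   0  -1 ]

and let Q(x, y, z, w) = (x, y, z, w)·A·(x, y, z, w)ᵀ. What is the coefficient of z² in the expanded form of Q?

0

The coefficient of z² is the diagonal entry A[3,3] = 0.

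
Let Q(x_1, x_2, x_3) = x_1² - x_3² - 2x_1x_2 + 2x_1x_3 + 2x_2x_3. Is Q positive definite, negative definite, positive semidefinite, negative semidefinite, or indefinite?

indefinite

Write A = [[1, -1, 1], [-1, 0, 1], [1, 1, -1]].
Row-reducing A symmetrically gives the diagonal entries 1, -1, 2.
So there are 2 positive, 1 negative pivots.
Hence Q is indefinite.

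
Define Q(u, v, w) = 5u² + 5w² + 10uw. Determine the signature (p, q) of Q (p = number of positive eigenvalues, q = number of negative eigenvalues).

Write A = [[5, 0, 5], [0, 0, 0], [5, 0, 5]].
Row-reducing A symmetrically gives the diagonal entries 5, 0, 0.
That gives 1 positive, 2 zero pivots.

(1, 0)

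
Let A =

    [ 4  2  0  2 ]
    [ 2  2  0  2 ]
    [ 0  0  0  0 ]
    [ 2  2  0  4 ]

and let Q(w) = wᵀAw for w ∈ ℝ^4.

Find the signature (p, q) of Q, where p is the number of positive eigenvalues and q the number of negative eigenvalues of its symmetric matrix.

Row-reducing A symmetrically gives the diagonal entries 4, 1, 0, 2.
That gives 3 positive, 1 zero pivots.

(3, 0)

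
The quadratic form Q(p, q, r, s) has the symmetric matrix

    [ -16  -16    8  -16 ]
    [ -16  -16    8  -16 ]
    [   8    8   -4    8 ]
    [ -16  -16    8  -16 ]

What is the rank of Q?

Applying the same elementary operations to the rows and columns of A produces a congruent diagonal matrix with entries -16, 0, 0, 0.
So there are 1 negative, 3 zero pivots.
The rank is the number of nonzero pivots: 1.

1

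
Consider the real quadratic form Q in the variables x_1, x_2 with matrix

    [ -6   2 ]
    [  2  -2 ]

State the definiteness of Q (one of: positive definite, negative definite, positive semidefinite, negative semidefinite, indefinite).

negative definite

Leading principal minors: Δ_1 = -6, Δ_2 = 8.
The signs alternate starting with Δ_1 < 0, so by Sylvester's criterion Q is negative definite.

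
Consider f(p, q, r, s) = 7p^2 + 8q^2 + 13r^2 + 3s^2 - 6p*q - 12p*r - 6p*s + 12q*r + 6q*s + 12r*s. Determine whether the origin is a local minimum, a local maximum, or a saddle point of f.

local minimum

The Hessian at the origin is H = [[14, -6, -12, -6], [-6, 16, 12, 6], [-12, 12, 26, 12], [-6, 6, 12, 6]].
Symmetric row and column elimination reduces H to a congruent diagonal form with pivots 14, 94/7, 574/47, 120/287.
That gives 4 positive pivots.
H is positive definite, so the origin is a strict local minimum.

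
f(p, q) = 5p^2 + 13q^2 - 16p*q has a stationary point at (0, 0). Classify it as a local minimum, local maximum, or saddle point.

The Hessian at the origin is H = [[10, -16], [-16, 26]].
det H = 10·26 − (-16)² = 4 > 0 and H[1,1] = 10 > 0, so H is positive definite.
Therefore the origin is a local minimum.

local minimum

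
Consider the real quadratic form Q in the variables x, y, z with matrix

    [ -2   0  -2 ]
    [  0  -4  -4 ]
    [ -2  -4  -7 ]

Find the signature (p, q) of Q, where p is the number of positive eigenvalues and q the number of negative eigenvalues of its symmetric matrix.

Applying the same elementary operations to the rows and columns of A produces a congruent diagonal matrix with entries -2, -4, -1.
So there are 3 negative pivots.

(0, 3)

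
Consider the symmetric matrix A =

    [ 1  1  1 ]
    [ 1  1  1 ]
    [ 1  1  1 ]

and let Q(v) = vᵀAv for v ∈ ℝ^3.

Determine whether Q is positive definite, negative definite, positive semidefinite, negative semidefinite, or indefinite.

Congruent diagonalization of A (simultaneous row and column reduction) yields pivots 1, 0, 0.
So there are 1 positive, 2 zero pivots.
Hence Q is positive semidefinite.

positive semidefinite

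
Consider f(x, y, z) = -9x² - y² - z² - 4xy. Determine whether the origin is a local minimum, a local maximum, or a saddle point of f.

local maximum

The Hessian at the origin is H = [[-18, -4, 0], [-4, -2, 0], [0, 0, -2]].
Symmetric row and column elimination reduces H to a congruent diagonal form with pivots -18, -10/9, -2.
Counting signs: 3 negative.
H is negative definite, so the origin is a strict local maximum.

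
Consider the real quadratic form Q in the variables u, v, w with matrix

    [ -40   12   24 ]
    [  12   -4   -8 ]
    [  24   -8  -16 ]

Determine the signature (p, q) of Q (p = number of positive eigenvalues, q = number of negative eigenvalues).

Symmetric row and column elimination reduces A to a congruent diagonal form with pivots -40, -2/5, 0.
Counting signs: 2 negative, 1 zero.

(0, 2)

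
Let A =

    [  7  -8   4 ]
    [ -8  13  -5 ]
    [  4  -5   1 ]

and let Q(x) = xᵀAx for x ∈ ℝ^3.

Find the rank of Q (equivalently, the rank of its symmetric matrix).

3

Congruent diagonalization of A (simultaneous row and column reduction) yields pivots 7, 27/7, -4/3.
That gives 2 positive, 1 negative pivots.
The rank is the number of nonzero pivots: 3.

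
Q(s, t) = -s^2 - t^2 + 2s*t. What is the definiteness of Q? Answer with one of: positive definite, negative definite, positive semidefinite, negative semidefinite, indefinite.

The associated matrix is A = [[-1, 1], [1, -1]].
Symmetric row and column elimination reduces A to a congruent diagonal form with pivots -1, 0.
That gives 1 negative, 1 zero pivots.
Hence Q is negative semidefinite.

negative semidefinite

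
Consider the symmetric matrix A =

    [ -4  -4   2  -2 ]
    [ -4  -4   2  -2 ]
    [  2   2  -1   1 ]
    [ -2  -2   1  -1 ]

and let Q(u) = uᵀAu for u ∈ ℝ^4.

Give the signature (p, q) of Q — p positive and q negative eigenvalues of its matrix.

(0, 1)

Row-reducing A symmetrically gives the diagonal entries -4, 0, 0, 0.
That gives 1 negative, 3 zero pivots.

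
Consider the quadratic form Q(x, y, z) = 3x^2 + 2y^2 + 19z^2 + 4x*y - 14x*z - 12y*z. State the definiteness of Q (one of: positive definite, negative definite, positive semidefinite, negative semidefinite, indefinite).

positive semidefinite

The symmetric matrix is A = [[3, 2, -7], [2, 2, -6], [-7, -6, 19]].
Symmetric row and column elimination reduces A to a congruent diagonal form with pivots 3, 2/3, 0.
Counting signs: 2 positive, 1 zero.
Hence Q is positive semidefinite.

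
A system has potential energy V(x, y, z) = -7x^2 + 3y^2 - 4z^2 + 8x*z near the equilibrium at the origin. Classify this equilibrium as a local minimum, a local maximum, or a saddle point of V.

The Hessian at the origin is H = [[-14, 0, 8], [0, 6, 0], [8, 0, -8]].
An LDLᵀ factorisation of H has diagonal entries -14, 6, -24/7.
So there are 1 positive, 2 negative pivots.
H is indefinite, so the origin is a saddle point.

saddle point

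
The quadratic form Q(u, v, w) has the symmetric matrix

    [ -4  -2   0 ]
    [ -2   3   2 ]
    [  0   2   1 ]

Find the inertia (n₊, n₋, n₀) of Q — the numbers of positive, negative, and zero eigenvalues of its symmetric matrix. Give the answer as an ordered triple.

(1, 1, 1)

Symmetric row and column elimination reduces A to a congruent diagonal form with pivots -4, 4, 0.
So there are 1 positive, 1 negative, 1 zero pivots.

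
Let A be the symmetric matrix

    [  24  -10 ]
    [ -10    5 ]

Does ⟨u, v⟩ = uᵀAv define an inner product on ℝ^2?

yes

Leading principal minors: Δ_1 = 24, Δ_2 = 20.
All leading principal minors are positive, so by Sylvester's criterion Q is positive definite.
⟨·,·⟩ is an inner product exactly when A is positive definite.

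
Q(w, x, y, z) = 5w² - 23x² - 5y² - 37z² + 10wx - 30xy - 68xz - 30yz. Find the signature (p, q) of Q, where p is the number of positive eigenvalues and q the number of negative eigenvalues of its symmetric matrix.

Write A = [[5, 5, 0, 0], [5, -23, -15, -34], [0, -15, -5, -15], [0, -34, -15, -37]].
Row-reducing A symmetrically gives the diagonal entries 5, -28, 85/28, 15/17.
That gives 3 positive, 1 negative pivots.

(3, 1)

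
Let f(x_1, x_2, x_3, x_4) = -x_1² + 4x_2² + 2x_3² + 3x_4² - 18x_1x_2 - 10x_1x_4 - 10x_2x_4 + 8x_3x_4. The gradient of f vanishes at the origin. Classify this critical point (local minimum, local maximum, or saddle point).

saddle point

The Hessian at the origin is H = [[-2, -18, 0, -10], [-18, 8, 0, -10], [0, 0, 4, 8], [-10, -10, 8, 6]].
An LDLᵀ factorisation of H has diagonal entries -2, 170, 4, 40/17.
So there are 3 positive, 1 negative pivots.
H is indefinite, so the origin is a saddle point.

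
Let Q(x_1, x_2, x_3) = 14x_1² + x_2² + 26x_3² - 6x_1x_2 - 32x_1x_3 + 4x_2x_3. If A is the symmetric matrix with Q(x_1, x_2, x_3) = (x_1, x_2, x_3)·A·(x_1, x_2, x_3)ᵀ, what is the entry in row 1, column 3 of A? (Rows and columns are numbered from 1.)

The coefficient of x_1·x_3 in Q is -32. For a symmetric A this equals A[1,3] + A[3,1] = 2·A[1,3].
So A[1,3] = -32/2 = -16.

-16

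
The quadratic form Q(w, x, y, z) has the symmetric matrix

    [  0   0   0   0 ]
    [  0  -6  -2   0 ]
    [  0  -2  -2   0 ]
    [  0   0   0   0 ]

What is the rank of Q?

2

Symmetric row and column elimination reduces A to a congruent diagonal form with pivots 0, -6, -4/3, 0.
Counting signs: 2 negative, 2 zero.
The rank is the number of nonzero pivots: 2.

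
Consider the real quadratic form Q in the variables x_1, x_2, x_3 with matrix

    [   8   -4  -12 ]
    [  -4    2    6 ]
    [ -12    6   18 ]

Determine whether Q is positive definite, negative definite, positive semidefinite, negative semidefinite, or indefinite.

positive semidefinite

Applying the same elementary operations to the rows and columns of A produces a congruent diagonal matrix with entries 8, 0, 0.
Counting signs: 1 positive, 2 zero.
Hence Q is positive semidefinite.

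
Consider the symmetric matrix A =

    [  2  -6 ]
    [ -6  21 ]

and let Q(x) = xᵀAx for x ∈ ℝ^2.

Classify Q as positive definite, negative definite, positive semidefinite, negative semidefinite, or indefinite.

positive definite

Row-reducing A symmetrically gives the diagonal entries 2, 3.
So there are 2 positive pivots.
Hence Q is positive definite.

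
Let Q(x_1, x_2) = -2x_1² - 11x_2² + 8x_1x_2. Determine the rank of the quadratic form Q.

2

The symmetric matrix is A = [[-2, 4], [4, -11]].
An LDLᵀ factorisation of A has diagonal entries -2, -3.
So there are 2 negative pivots.
The rank is the number of nonzero pivots: 2.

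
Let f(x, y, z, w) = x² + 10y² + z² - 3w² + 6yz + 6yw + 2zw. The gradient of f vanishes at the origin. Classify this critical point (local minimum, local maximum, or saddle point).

The Hessian at the origin is H = [[2, 0, 0, 0], [0, 20, 6, 6], [0, 6, 2, 2], [0, 6, 2, -6]].
Symmetric row and column elimination reduces H to a congruent diagonal form with pivots 2, 20, 1/5, -8.
Counting signs: 3 positive, 1 negative.
H is indefinite, so the origin is a saddle point.

saddle point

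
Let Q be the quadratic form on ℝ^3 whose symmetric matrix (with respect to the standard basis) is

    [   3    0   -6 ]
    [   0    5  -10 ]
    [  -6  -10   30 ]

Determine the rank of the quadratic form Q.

3

Symmetric row and column elimination reduces A to a congruent diagonal form with pivots 3, 5, -2.
That gives 2 positive, 1 negative pivots.
The rank is the number of nonzero pivots: 3.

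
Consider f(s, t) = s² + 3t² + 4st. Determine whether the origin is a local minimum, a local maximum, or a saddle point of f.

saddle point

The Hessian at the origin is H = [[2, 4], [4, 6]].
det H = 2·6 − (4)² = -4 < 0, so H is indefinite.
Therefore the origin is a saddle point.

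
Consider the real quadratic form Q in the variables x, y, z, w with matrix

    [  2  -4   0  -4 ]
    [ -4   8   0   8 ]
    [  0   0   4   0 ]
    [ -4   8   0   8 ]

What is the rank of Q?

2

Applying the same elementary operations to the rows and columns of A produces a congruent diagonal matrix with entries 2, 0, 4, 0.
So there are 2 positive, 2 zero pivots.
The rank is the number of nonzero pivots: 2.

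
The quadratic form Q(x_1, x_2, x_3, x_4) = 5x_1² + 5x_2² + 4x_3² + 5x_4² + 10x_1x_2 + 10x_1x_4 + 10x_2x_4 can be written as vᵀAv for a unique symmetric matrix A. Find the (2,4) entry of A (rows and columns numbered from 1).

5

The coefficient of x_2·x_4 in Q is 10. For a symmetric A this equals A[2,4] + A[4,2] = 2·A[2,4].
So A[2,4] = 10/2 = 5.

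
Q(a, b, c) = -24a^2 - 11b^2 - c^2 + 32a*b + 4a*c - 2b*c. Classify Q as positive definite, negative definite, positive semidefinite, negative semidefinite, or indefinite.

negative definite

Write A = [[-24, 16, 2], [16, -11, -1], [2, -1, -1]].
Congruent diagonalization of A (simultaneous row and column reduction) yields pivots -24, -1/3, -1/2.
That gives 3 negative pivots.
Hence Q is negative definite.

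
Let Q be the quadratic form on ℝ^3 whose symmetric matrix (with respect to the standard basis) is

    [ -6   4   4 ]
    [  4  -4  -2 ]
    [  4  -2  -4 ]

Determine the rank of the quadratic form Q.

3

Applying the same elementary operations to the rows and columns of A produces a congruent diagonal matrix with entries -6, -4/3, -1.
Counting signs: 3 negative.
The rank is the number of nonzero pivots: 3.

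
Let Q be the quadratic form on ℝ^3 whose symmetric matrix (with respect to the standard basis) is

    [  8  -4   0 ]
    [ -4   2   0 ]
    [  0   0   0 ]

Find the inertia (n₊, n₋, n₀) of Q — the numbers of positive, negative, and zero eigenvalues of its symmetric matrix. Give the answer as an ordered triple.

Symmetric row and column elimination reduces A to a congruent diagonal form with pivots 8, 0, 0.
So there are 1 positive, 2 zero pivots.

(1, 0, 2)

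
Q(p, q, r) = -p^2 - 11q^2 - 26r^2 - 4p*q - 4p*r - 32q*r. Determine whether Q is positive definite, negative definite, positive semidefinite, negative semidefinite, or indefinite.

The symmetric matrix is A = [[-1, -2, -2], [-2, -11, -16], [-2, -16, -26]].
Applying the same elementary operations to the rows and columns of A produces a congruent diagonal matrix with entries -1, -7, -10/7.
Counting signs: 3 negative.
Hence Q is negative definite.

negative definite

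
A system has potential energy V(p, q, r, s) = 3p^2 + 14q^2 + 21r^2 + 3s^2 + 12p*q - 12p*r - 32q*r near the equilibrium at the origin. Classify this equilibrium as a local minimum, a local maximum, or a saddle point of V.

The Hessian at the origin is H = [[6, 12, -12, 0], [12, 28, -32, 0], [-12, -32, 42, 0], [0, 0, 0, 6]].
Symmetric row and column elimination reduces H to a congruent diagonal form with pivots 6, 4, 2, 6.
So there are 4 positive pivots.
H is positive definite, so the origin is a strict local minimum.

local minimum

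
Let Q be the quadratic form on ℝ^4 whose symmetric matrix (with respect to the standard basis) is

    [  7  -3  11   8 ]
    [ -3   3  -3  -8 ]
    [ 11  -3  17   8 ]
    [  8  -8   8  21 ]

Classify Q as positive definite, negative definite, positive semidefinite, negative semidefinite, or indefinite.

Congruent diagonalization of A (simultaneous row and column reduction) yields pivots 7, 12/7, -2, -1/3.
Counting signs: 2 positive, 2 negative.
Hence Q is indefinite.

indefinite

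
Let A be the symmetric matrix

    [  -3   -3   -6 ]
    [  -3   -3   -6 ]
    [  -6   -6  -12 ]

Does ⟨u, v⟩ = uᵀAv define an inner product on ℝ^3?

no

Applying the same elementary operations to the rows and columns of A produces a congruent diagonal matrix with entries -3, 0, 0.
That gives 1 negative, 2 zero pivots.
Hence Q is negative semidefinite.
⟨·,·⟩ is an inner product exactly when A is positive definite.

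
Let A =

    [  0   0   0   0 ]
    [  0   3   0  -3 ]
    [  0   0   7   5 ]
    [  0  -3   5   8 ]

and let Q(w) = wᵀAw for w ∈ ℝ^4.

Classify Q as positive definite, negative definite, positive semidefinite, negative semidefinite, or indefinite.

positive semidefinite

Congruent diagonalization of A (simultaneous row and column reduction) yields pivots 0, 3, 7, 10/7.
That gives 3 positive, 1 zero pivots.
Hence Q is positive semidefinite.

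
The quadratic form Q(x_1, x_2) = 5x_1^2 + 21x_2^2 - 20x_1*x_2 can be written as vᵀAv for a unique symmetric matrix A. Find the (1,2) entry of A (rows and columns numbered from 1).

The coefficient of x_1·x_2 in Q is -20. For a symmetric A this equals A[1,2] + A[2,1] = 2·A[1,2].
So A[1,2] = -20/2 = -10.

-10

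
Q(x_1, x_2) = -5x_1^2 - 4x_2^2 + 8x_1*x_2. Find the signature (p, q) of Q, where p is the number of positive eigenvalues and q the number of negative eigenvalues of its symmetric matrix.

The symmetric matrix is A = [[-5, 4], [4, -4]].
Applying the same elementary operations to the rows and columns of A produces a congruent diagonal matrix with entries -5, -4/5.
So there are 2 negative pivots.

(0, 2)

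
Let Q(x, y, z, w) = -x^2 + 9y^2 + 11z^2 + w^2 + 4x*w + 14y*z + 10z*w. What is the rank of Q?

4

Write A = [[-1, 0, 0, 2], [0, 9, 7, 0], [0, 7, 11, 5], [2, 0, 5, 1]].
An LDLᵀ factorisation of A has diagonal entries -1, 9, 50/9, 1/2.
Counting signs: 3 positive, 1 negative.
The rank is the number of nonzero pivots: 4.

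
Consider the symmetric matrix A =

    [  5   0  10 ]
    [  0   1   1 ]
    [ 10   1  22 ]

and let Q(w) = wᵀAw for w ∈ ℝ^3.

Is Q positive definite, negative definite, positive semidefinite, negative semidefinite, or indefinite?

positive definite

Applying the same elementary operations to the rows and columns of A produces a congruent diagonal matrix with entries 5, 1, 1.
That gives 3 positive pivots.
Hence Q is positive definite.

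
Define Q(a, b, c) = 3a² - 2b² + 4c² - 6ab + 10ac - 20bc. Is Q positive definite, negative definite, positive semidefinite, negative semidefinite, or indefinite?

The associated matrix is A = [[3, -3, 5], [-3, -2, -10], [5, -10, 4]].
Congruent diagonalization of A (simultaneous row and column reduction) yields pivots 3, -5, 2/3.
Counting signs: 2 positive, 1 negative.
Hence Q is indefinite.

indefinite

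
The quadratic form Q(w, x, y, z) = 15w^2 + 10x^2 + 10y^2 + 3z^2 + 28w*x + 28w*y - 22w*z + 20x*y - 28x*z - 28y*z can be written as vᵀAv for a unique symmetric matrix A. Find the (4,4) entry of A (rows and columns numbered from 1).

3

The coefficient of z^2 in Q is 3, and that is exactly A[4,4].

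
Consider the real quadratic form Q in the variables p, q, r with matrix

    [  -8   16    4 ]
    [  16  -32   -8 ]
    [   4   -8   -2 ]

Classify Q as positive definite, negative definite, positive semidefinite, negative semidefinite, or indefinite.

Congruent diagonalization of A (simultaneous row and column reduction) yields pivots -8, 0, 0.
Counting signs: 1 negative, 2 zero.
Hence Q is negative semidefinite.

negative semidefinite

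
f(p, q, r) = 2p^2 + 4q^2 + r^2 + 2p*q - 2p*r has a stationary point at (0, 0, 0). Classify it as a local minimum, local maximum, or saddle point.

local minimum

The Hessian at the origin is H = [[4, 2, -2], [2, 8, 0], [-2, 0, 2]].
Row-reducing H symmetrically gives the diagonal entries 4, 7, 6/7.
So there are 3 positive pivots.
H is positive definite, so the origin is a strict local minimum.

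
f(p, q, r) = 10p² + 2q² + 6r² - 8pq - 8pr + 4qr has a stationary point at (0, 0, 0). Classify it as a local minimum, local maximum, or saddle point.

The Hessian at the origin is H = [[20, -8, -8], [-8, 4, 4], [-8, 4, 12]].
Applying the same elementary operations to the rows and columns of H produces a congruent diagonal matrix with entries 20, 4/5, 8.
That gives 3 positive pivots.
H is positive definite, so the origin is a strict local minimum.

local minimum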